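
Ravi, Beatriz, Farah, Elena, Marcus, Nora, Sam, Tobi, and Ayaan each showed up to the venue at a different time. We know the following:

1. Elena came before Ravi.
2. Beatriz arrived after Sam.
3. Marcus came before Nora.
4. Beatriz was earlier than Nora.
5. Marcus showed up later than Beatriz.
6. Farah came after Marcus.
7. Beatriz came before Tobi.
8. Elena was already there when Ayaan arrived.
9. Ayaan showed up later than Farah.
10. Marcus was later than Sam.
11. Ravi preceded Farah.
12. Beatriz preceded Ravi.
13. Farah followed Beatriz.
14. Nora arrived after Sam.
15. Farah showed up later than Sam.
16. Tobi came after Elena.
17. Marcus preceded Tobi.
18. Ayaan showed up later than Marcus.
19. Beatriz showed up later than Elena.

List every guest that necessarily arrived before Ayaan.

Beatriz, Elena, Farah, Marcus, Ravi, Sam

Directly stated before Ayaan: Elena, Farah, and Marcus.
Beatriz reaches Ayaan via Beatriz → Marcus → Ayaan.
Ravi reaches Ayaan via Ravi → Farah → Ayaan.
Sam reaches Ayaan via Sam → Marcus → Ayaan.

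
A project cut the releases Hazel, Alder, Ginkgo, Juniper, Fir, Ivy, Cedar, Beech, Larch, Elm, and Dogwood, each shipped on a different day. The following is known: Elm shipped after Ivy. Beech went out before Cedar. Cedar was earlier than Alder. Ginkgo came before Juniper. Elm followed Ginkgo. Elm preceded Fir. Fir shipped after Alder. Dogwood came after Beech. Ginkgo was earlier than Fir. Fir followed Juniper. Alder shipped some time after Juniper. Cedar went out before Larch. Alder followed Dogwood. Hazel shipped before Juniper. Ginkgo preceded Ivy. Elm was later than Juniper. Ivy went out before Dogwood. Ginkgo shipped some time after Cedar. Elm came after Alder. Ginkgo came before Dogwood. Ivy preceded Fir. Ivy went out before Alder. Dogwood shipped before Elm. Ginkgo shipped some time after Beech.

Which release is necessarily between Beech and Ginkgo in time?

Tracing the constraints gives Beech → Cedar → Ginkgo, so Cedar sits after Beech and before Ginkgo.
No other release is forced both after Beech and before Ginkgo.

Cedar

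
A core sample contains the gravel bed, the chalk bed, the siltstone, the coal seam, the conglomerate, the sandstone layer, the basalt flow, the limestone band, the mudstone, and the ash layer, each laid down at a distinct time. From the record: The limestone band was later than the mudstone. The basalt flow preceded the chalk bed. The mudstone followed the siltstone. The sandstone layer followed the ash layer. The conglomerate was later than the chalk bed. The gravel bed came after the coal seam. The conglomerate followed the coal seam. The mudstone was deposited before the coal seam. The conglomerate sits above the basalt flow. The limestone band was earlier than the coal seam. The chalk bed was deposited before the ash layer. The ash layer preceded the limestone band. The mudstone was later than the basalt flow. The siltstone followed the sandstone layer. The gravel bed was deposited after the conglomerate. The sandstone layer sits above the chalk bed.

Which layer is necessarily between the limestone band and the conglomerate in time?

Tracing the constraints gives the limestone band → the coal seam → the conglomerate, so the coal seam sits after the limestone band and before the conglomerate.
No other layer is forced both after the limestone band and before the conglomerate.

the coal seam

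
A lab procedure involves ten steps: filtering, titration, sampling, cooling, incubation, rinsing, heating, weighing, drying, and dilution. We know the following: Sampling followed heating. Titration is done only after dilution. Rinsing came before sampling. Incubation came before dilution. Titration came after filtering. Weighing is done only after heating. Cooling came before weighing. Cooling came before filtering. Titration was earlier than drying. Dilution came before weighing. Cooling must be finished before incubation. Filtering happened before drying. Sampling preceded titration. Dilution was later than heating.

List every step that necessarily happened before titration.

Directly stated before titration: dilution, filtering, and sampling.
Cooling reaches titration via cooling → filtering → titration.
Heating reaches titration via heating → sampling → titration.
Incubation reaches titration via incubation → dilution → titration.
Likewise rinsing reaches titration by chaining the stated constraints.

cooling, dilution, filtering, heating, incubation, rinsing, sampling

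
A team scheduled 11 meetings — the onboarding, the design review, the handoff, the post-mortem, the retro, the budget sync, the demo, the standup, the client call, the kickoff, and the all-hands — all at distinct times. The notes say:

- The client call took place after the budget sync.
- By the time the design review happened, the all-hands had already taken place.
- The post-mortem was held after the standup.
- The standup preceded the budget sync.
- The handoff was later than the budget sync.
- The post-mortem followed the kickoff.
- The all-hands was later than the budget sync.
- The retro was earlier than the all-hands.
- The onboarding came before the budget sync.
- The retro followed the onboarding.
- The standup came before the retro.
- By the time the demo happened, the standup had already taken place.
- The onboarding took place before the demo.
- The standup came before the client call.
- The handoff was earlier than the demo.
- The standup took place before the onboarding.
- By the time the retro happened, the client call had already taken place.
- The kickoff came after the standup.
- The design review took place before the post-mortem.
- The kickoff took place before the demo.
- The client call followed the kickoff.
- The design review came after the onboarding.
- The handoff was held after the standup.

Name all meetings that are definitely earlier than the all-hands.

Directly stated before the all-hands: the budget sync and the retro.
The client call reaches the all-hands via the client call → the retro → the all-hands.
The kickoff reaches the all-hands via the kickoff → the client call → the retro → the all-hands.
The onboarding reaches the all-hands via the onboarding → the budget sync → the all-hands.
Likewise the standup reaches the all-hands by chaining the stated constraints.
No chain forces the design review (or any of the others) ahead of the all-hands.

the budget sync, the client call, the kickoff, the onboarding, the retro, the standup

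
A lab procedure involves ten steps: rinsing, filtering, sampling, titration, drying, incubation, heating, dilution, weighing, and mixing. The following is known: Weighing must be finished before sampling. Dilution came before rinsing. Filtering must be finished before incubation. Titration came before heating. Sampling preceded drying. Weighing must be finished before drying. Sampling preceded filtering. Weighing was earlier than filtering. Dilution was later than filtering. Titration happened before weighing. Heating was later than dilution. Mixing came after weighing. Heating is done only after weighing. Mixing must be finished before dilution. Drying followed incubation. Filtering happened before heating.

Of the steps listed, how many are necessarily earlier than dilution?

5

Directly stated before dilution: filtering and mixing.
Sampling reaches dilution via sampling → filtering → dilution.
Titration reaches dilution via titration → weighing → filtering → dilution.
Weighing reaches dilution via weighing → filtering → dilution.
No chain forces rinsing (or any of the others) ahead of dilution.
That's filtering, mixing, sampling, titration, and weighing — 5 in all.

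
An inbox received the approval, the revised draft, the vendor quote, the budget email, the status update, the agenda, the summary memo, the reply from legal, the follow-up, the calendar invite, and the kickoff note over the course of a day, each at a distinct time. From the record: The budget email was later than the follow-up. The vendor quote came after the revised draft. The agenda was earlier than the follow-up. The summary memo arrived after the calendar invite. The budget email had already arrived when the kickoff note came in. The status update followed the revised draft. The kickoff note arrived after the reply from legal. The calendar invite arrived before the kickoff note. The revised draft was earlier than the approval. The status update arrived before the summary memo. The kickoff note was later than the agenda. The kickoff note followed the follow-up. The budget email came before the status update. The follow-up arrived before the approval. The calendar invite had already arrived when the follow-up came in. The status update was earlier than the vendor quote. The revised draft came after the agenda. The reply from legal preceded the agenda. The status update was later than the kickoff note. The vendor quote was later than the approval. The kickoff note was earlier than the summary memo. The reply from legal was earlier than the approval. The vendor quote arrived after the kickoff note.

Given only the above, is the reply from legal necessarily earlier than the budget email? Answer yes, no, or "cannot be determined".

Chain the constraints: the reply from legal → the agenda → the follow-up → the budget email. Each link is directly stated, so the reply from legal comes before the budget email.

yes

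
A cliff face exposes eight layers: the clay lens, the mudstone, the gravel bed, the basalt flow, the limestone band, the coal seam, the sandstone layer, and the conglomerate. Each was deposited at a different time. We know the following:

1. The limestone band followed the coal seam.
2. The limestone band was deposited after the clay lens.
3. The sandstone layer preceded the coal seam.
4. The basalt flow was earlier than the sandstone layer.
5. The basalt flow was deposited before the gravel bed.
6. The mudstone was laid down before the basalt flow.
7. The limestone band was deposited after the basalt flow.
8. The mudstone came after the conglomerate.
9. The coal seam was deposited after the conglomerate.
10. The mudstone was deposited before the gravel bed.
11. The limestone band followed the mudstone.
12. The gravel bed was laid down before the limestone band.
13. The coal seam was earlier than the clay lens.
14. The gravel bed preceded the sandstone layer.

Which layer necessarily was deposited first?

The conglomerate has a chain of constraints placing it before every other layer, so the conglomerate must be first.

the conglomerate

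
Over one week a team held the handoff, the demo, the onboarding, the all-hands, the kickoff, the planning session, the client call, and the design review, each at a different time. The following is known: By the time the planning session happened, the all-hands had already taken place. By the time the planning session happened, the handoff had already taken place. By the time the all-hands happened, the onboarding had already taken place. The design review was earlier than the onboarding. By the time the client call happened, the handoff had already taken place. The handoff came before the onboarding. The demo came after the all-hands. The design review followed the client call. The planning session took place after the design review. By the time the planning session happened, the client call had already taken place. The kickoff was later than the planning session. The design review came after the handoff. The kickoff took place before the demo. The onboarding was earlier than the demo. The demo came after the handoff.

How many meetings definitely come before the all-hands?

4

Directly stated before the all-hands: the onboarding.
The client call reaches the all-hands via the client call → the design review → the onboarding → the all-hands.
The design review reaches the all-hands via the design review → the onboarding → the all-hands.
The handoff reaches the all-hands via the handoff → the onboarding → the all-hands.
No chain forces the planning session (or any of the others) ahead of the all-hands.
That's the client call, the design review, the handoff, and the onboarding — 4 in all.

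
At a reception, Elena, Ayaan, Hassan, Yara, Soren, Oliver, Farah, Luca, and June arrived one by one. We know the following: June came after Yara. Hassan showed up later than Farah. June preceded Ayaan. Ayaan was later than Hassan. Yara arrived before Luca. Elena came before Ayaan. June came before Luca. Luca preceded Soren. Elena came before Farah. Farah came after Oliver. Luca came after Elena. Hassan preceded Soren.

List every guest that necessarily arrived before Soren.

Directly stated before Soren: Hassan and Luca.
Elena reaches Soren via Elena → Luca → Soren.
Farah reaches Soren via Farah → Hassan → Soren.
June reaches Soren via June → Luca → Soren.
Likewise Oliver and Yara each reach Soren by chaining the stated constraints.
No chain forces Ayaan ahead of Soren.

Elena, Farah, Hassan, June, Luca, Oliver, Yara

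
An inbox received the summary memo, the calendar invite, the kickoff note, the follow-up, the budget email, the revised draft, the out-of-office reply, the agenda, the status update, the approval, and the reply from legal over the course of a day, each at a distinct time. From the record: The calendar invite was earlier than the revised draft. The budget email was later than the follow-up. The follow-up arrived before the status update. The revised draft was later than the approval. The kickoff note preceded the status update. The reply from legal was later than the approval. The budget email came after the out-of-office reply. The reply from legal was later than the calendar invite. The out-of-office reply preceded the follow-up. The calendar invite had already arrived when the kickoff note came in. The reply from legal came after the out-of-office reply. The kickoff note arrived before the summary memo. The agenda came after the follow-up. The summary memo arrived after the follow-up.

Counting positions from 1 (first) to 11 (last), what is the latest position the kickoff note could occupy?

The kickoff note must come before the status update and the summary memo — 2 messages forced after it.
Everything else can be placed before the kickoff note in some valid order, so the kickoff note can sit as late as position 11 − 2 = 9.

9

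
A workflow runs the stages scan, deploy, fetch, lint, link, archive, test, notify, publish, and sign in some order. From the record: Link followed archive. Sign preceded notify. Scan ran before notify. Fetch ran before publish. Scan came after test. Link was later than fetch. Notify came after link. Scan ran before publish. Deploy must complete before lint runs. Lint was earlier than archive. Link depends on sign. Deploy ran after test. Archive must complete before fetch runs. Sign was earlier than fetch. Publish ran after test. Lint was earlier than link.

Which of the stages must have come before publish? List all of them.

archive, deploy, fetch, lint, scan, sign, test

Directly stated before publish: fetch, scan, and test.
Archive reaches publish via archive → fetch → publish.
Deploy reaches publish via deploy → lint → archive → fetch → publish.
Lint reaches publish via lint → archive → fetch → publish.
Likewise sign reaches publish by chaining the stated constraints.
No chain forces link (or any of the others) ahead of publish.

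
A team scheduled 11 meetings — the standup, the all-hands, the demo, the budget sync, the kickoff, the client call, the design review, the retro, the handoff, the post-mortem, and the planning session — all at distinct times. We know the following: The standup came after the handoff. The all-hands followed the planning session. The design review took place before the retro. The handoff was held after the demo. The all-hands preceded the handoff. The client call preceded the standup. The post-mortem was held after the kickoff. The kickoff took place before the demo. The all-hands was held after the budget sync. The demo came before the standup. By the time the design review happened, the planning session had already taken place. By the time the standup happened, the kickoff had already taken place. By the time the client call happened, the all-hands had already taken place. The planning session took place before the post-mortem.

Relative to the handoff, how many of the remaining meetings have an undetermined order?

4

Forced before the handoff: the all-hands, the budget sync, the demo, the kickoff, and the planning session; forced after the handoff: the standup.
That leaves the client call, the design review, the post-mortem, and the retro with no forced order relative to the handoff — 4.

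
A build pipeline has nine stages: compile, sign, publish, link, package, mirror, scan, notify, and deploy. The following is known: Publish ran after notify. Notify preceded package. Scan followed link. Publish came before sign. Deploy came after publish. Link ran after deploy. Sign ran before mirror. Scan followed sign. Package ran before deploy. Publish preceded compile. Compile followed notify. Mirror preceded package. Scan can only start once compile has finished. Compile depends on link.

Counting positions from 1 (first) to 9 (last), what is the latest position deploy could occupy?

6

Deploy must come before compile, link, and scan — 3 stages forced after it.
Everything else can be placed before deploy in some valid order, so deploy can sit as late as position 9 − 3 = 6.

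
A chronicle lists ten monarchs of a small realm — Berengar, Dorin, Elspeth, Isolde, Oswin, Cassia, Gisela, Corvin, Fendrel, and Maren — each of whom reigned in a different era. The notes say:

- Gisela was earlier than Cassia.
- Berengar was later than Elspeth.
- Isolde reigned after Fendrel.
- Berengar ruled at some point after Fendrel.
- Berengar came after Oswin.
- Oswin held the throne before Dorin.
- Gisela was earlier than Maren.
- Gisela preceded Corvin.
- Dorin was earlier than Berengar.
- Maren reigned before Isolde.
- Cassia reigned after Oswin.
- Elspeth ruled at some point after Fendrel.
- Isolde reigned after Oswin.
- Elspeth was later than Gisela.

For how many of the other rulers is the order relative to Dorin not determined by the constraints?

Forced before Dorin: Oswin; forced after Dorin: Berengar.
That leaves Cassia, Corvin, Elspeth, Fendrel, Gisela, Isolde, and Maren with no forced order relative to Dorin — 7.

7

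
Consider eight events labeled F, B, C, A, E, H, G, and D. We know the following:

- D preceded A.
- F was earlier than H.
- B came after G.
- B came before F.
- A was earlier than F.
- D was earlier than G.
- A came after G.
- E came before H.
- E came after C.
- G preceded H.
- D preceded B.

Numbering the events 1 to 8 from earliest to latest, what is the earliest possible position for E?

C must come before E — 1 forced predecessor.
Nothing else is forced ahead of E, so its earliest slot is position 1 + 1 = 2.

2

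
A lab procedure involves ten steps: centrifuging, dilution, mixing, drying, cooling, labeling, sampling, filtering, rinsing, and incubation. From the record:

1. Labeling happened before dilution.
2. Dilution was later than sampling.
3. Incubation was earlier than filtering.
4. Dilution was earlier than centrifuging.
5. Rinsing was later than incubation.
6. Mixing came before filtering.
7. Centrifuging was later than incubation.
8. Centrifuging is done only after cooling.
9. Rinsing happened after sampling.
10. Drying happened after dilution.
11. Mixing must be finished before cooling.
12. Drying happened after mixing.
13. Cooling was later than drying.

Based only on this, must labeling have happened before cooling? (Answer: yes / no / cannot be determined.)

Chain the constraints: labeling → dilution → drying → cooling. Each link is directly stated, so labeling comes before cooling.

yes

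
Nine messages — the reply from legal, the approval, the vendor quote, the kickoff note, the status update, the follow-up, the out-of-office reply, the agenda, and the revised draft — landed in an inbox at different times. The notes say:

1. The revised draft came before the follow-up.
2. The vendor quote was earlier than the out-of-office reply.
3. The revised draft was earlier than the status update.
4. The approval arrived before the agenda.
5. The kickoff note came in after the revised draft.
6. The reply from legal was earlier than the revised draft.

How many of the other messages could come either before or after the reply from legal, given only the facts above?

4

Forced after the reply from legal: the follow-up, the kickoff note, the revised draft, and the status update.
That leaves the agenda, the approval, the out-of-office reply, and the vendor quote with no forced order relative to the reply from legal — 4.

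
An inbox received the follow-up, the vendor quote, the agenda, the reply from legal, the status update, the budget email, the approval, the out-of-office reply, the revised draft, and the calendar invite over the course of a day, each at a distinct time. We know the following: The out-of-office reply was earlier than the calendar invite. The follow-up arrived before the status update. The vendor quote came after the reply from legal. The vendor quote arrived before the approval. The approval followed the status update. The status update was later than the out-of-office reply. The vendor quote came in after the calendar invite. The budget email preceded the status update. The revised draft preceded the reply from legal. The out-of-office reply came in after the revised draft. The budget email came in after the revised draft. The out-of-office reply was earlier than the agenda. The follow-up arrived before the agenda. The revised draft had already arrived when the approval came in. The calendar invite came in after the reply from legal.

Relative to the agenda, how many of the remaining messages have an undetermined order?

Forced before the agenda: the follow-up, the out-of-office reply, and the revised draft.
That leaves the approval, the budget email, the calendar invite, the reply from legal, the status update, and the vendor quote with no forced order relative to the agenda — 6.

6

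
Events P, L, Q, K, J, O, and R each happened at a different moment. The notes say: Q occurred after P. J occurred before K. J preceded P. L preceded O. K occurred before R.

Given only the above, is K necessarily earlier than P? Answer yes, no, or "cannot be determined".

No chain of stated constraints runs from K to P, and none runs from P to K either.
So the relative order of K and P is not fixed by the given facts.

cannot be determined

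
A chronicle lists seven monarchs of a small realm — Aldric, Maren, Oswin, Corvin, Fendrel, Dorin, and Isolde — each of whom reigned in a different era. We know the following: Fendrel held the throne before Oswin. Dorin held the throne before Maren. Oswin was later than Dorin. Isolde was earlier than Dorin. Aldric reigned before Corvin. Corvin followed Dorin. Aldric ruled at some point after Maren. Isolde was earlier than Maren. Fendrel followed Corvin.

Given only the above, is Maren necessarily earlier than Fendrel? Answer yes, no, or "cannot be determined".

yes

Chain the constraints: Maren → Aldric → Corvin → Fendrel. Each link is directly stated, so Maren comes before Fendrel.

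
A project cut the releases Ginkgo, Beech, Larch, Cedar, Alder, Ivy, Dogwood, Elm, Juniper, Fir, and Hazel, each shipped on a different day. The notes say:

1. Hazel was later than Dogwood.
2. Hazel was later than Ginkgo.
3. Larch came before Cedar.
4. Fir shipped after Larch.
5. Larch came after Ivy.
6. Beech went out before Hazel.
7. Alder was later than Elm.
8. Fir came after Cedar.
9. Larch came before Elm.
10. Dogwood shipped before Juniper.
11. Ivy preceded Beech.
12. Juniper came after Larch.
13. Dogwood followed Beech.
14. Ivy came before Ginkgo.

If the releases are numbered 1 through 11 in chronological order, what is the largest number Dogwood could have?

Dogwood must come before Hazel and Juniper — 2 releases forced after it.
Everything else can be placed before Dogwood in some valid order, so Dogwood can sit as late as position 11 − 2 = 9.

9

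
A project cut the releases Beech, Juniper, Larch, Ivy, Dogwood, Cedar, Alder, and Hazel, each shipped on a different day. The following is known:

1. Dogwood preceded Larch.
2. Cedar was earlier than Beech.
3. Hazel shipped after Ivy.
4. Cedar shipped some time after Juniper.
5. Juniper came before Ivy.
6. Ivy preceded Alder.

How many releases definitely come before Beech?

Directly stated before Beech: Cedar.
Juniper reaches Beech via Juniper → Cedar → Beech.
No chain forces Alder (or any of the others) ahead of Beech.
That's Cedar and Juniper — 2 in all.

2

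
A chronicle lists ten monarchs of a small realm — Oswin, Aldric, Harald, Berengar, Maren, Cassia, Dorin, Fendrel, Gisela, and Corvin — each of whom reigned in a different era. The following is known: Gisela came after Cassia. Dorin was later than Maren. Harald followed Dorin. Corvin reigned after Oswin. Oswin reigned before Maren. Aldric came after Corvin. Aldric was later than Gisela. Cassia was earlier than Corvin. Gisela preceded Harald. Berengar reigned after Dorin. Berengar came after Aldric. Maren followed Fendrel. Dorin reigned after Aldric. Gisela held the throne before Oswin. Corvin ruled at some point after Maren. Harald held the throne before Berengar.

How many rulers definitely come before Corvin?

Directly stated before Corvin: Cassia, Maren, and Oswin.
Fendrel reaches Corvin via Fendrel → Maren → Corvin.
Gisela reaches Corvin via Gisela → Oswin → Corvin.
That's Cassia, Fendrel, Gisela, Maren, and Oswin — 5 in all.

5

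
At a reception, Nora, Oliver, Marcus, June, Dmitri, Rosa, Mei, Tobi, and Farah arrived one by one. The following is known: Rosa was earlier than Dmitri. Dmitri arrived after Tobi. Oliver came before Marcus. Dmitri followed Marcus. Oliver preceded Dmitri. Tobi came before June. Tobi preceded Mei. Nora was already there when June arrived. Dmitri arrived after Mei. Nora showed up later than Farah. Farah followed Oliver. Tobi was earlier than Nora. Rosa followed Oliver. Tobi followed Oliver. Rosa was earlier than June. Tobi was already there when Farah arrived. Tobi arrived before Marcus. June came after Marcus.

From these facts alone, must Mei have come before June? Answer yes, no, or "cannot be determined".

cannot be determined

No chain of stated constraints runs from Mei to June, and none runs from June to Mei either.
So the relative order of Mei and June is not fixed by the given facts.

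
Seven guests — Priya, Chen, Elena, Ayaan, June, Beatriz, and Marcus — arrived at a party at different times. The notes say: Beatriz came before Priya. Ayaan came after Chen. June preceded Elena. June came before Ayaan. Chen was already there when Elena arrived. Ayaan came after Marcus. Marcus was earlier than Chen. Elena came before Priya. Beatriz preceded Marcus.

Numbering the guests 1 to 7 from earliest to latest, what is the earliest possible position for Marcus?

2

Beatriz must come before Marcus — 1 forced predecessor.
Nothing else is forced ahead of Marcus, so their earliest slot is position 1 + 1 = 2.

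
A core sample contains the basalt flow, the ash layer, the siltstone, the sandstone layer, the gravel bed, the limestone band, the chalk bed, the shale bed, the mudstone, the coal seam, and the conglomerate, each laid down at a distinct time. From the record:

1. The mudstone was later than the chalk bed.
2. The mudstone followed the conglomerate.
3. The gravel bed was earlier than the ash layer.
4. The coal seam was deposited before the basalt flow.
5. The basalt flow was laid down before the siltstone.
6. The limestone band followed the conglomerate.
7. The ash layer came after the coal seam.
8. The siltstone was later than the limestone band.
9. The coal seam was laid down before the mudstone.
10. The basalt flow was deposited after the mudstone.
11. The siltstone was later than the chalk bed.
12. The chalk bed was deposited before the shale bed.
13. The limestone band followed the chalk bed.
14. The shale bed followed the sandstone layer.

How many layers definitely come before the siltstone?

6

Directly stated before the siltstone: the basalt flow, the chalk bed, and the limestone band.
The coal seam reaches the siltstone via the coal seam → the basalt flow → the siltstone.
The conglomerate reaches the siltstone via the conglomerate → the limestone band → the siltstone.
The mudstone reaches the siltstone via the mudstone → the basalt flow → the siltstone.
No chain forces the ash layer (or any of the others) ahead of the siltstone.
That's the basalt flow, the chalk bed, the coal seam, the conglomerate, the limestone band, and the mudstone — 6 in all.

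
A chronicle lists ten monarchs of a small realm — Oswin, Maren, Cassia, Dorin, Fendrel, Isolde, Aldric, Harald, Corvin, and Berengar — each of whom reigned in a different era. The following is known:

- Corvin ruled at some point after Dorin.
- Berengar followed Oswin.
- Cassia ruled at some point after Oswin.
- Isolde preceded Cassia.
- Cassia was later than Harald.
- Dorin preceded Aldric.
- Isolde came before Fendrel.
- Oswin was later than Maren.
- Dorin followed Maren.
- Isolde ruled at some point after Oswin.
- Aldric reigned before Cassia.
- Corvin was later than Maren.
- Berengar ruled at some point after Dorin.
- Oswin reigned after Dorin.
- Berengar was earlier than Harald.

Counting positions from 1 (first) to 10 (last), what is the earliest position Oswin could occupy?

Dorin and Maren must both come before Oswin — 2 forced predecessors.
Nothing else is forced ahead of Oswin, so their earliest slot is position 2 + 1 = 3.

3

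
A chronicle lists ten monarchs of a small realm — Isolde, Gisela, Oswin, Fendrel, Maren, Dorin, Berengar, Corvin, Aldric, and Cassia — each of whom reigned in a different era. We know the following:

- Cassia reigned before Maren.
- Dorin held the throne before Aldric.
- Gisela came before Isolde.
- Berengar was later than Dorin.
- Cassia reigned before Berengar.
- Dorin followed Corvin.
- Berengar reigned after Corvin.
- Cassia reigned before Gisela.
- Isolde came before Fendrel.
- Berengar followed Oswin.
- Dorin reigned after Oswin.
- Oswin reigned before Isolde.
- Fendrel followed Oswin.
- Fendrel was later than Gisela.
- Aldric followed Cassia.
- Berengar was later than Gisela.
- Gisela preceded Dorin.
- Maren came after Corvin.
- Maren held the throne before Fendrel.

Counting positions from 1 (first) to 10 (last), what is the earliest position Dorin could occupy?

5

Cassia, Corvin, Gisela, and Oswin must all come before Dorin — 4 forced predecessors.
Nothing else is forced ahead of Dorin, so their earliest slot is position 4 + 1 = 5.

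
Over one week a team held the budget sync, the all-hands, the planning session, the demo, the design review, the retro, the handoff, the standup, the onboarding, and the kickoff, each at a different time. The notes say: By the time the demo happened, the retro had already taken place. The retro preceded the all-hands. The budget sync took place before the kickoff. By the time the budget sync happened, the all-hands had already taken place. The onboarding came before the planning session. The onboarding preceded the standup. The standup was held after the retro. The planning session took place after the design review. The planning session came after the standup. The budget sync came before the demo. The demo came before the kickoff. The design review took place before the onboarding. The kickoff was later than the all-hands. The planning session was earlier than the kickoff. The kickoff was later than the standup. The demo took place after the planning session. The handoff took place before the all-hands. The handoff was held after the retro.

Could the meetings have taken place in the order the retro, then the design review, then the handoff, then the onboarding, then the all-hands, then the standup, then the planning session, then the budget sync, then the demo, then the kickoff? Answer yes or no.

Check each stated constraint against the proposed order — e.g. the all-hands is ahead of the kickoff; the retro is ahead of the demo. Every pair is in the required order; nothing is violated.

yes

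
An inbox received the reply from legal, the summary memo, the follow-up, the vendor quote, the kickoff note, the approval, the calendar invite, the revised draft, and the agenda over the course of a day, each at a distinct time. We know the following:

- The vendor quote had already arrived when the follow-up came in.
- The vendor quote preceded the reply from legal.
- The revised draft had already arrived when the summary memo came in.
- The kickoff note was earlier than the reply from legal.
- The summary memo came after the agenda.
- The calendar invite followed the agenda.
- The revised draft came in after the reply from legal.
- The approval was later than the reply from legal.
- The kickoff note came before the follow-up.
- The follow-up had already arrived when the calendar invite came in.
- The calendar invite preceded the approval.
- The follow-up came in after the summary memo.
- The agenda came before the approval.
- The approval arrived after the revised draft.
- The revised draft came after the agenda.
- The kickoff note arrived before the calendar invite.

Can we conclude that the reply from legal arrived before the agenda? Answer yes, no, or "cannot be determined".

No chain of stated constraints runs from the reply from legal to the agenda, and none runs from the agenda to the reply from legal either.
So the relative order of the reply from legal and the agenda is not fixed by the given facts.

cannot be determined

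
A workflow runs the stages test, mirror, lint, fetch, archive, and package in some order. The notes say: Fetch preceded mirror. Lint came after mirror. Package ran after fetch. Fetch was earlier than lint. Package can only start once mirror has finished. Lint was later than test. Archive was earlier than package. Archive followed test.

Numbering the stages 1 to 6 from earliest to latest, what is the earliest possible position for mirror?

2

Fetch must come before mirror — 1 forced predecessor.
Nothing else is forced ahead of mirror, so its earliest slot is position 1 + 1 = 2.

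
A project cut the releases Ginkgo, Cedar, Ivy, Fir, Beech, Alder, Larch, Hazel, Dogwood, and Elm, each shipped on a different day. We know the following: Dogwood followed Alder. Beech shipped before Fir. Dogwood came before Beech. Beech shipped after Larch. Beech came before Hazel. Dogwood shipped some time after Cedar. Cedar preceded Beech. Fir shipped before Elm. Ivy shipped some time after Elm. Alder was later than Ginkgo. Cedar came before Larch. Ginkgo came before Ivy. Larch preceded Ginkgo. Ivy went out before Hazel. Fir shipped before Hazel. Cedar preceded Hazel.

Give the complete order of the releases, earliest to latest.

Cedar, Larch, Ginkgo, Alder, Dogwood, Beech, Fir, Elm, Ivy, Hazel

The constraints fix every adjacent pair, so only one ordering works:
Cedar → Larch → Ginkgo → Alder → Dogwood → Beech → Fir → Elm → Ivy → Hazel.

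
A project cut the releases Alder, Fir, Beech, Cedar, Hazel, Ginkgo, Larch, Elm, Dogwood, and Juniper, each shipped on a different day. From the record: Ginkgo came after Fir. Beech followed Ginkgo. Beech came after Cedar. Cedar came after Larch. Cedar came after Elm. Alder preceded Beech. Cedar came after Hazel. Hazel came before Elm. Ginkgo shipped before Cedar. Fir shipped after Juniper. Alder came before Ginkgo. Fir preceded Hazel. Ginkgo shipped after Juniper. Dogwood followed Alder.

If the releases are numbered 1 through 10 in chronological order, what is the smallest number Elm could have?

4

Fir, Hazel, and Juniper must all come before Elm — 3 forced predecessors.
Nothing else is forced ahead of Elm, so its earliest slot is position 3 + 1 = 4.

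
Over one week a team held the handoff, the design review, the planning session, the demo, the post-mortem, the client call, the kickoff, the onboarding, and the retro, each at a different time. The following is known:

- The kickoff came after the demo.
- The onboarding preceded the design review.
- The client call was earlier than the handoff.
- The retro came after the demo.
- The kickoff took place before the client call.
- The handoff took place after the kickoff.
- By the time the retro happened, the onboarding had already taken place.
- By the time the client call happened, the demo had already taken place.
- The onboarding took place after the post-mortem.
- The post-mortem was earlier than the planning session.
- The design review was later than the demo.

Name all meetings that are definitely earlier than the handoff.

the client call, the demo, the kickoff

Directly stated before the handoff: the client call and the kickoff.
The demo reaches the handoff via the demo → the client call → the handoff.
No chain forces the planning session (or any of the others) ahead of the handoff.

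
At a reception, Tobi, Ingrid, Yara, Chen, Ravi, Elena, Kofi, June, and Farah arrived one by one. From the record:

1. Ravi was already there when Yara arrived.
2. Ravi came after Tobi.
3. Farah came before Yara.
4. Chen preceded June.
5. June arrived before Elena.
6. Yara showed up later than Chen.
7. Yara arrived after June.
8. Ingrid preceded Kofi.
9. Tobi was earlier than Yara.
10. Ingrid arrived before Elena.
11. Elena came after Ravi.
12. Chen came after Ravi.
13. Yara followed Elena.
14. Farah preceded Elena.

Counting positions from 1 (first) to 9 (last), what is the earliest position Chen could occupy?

Ravi and Tobi must both come before Chen — 2 forced predecessors.
Nothing else is forced ahead of Chen, so their earliest slot is position 2 + 1 = 3.

3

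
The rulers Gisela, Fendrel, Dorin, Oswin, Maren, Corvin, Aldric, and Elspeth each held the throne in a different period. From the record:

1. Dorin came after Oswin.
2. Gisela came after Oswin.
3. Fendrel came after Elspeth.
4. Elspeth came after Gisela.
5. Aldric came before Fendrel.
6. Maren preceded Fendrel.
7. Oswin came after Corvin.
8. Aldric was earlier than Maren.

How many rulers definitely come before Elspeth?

Directly stated before Elspeth: Gisela.
Corvin reaches Elspeth via Corvin → Oswin → Gisela → Elspeth.
Oswin reaches Elspeth via Oswin → Gisela → Elspeth.
No chain forces Dorin (or any of the others) ahead of Elspeth.
That's Corvin, Gisela, and Oswin — 3 in all.

3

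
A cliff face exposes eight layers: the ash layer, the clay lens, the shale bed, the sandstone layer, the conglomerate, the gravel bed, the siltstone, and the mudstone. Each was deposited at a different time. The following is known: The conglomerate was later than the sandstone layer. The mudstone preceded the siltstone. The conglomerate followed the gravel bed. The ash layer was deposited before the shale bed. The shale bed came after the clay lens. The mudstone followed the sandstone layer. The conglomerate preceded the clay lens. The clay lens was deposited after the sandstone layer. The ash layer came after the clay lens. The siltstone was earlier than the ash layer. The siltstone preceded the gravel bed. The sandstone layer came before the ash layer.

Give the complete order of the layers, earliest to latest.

The constraints fix every adjacent pair, so only one ordering works:
the sandstone layer → the mudstone → the siltstone → the gravel bed → the conglomerate → the clay lens → the ash layer → the shale bed.

the sandstone layer, the mudstone, the siltstone, the gravel bed, the conglomerate, the clay lens, the ash layer, the shale bed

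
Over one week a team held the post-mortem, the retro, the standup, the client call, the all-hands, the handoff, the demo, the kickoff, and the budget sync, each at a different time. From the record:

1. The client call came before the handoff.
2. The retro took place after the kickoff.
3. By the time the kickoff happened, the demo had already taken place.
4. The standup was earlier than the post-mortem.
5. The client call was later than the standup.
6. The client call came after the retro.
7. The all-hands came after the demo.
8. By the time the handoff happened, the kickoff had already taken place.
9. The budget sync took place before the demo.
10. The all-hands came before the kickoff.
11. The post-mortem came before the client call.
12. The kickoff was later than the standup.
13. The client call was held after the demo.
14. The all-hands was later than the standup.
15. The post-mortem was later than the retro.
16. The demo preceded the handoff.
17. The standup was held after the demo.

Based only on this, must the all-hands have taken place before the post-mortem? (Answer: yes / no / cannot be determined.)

Chain the constraints: the all-hands → the kickoff → the retro → the post-mortem. Each link is directly stated, so the all-hands comes before the post-mortem.

yes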